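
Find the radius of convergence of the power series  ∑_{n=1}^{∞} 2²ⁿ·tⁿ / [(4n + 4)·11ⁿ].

R = 11/4

Ratio test: |a_{n+1}/a_n| = [(4n + 4)/(4(n+1) + 4)] · 4/11 → 4/11 as n → ∞.
Hence the series converges for |t| < 1/(4/11) = 11/4, so the radius of convergence is 11/4.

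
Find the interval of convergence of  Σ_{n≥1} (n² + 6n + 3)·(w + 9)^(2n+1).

(-10, -8)

Ratio test: |a_{n+1}/a_n| = ((n+1)² + 6(n+1) + 3)/(n² + 6n + 3) → 1 as n → ∞.
Since the exponent of (w + 9) increases by 2 each term, convergence requires |w + 9|² < 1, hence R = 1.
When w = -8, the terms have absolute value of order n², which does not tend to 0, so the series diverges by the divergence test.
When w = -10, the terms have absolute value of order n², which does not tend to 0, so the series diverges by the divergence test.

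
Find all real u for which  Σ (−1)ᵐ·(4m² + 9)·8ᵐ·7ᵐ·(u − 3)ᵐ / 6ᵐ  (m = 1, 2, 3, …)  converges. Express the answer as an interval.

(81/28, 87/28)

Ratio test: |a_{m+1}/a_m| = [(4(m+1)² + 9)/(4m² + 9)] · 8·7/6 → 28/3 as m → ∞.
Convergence for |u − 3| · 28/3 < 1, i.e. |u − 3| < 3/28. So R = 3/28.
Check u = 87/28: the terms have absolute value of order m², which does not tend to 0, so the series diverges by the divergence test.
Endpoint u = 81/28: the m-th term does not approach 0; divergence by the term test.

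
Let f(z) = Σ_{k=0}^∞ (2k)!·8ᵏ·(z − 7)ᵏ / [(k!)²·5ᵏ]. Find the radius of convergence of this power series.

R = 5/32

The ratio of consecutive coefficients is (2k+1)·(2k+2)/(k+1)² · 8/5 → 32/5.
Thus R = 1/(32/5) = 5/32.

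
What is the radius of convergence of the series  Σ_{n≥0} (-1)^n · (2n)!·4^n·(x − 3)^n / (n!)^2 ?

R = 1/16

Ratio test: |a_{n+1}/a_n| = (2n+1)·(2n+2)/(n+1)² · 4 → 16 as n → ∞.
Convergence for |x − 3| · 16 < 1, i.e. |x − 3| < 1/16. So R = 1/16.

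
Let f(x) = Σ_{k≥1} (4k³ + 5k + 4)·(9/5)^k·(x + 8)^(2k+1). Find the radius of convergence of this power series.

R = √5/3

The ratio of consecutive coefficients is [(4(k+1)³ + 5(k+1) + 4)/(4k³ + 5k + 4)] · 9/5 → 9/5.
Successive powers of (x + 8) differ by 2, so the series converges when |x + 8|² · 9/5 < 1, i.e. |x + 8| < √(5/9). So R = √5/3.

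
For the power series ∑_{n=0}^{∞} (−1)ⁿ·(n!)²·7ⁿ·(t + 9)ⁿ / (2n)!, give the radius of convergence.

R = 4/7

Apply the ratio test: |a_{n+1}| / |a_n| = (n+1)²/[(2n+1)·(2n+2)] · 7, which tends to 7/4 as n → ∞.
Hence the series converges for |t + 9| < 1/(7/4) = 4/7, so the radius of convergence is 4/7.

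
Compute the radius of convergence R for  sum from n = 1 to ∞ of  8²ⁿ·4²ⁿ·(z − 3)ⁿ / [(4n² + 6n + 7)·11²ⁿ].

By the ratio test, |a_{n+1}/a_n| = [(4n² + 6n + 7)/(4(n+1)² + 6(n+1) + 7)] · 64·16/121 → 1024/121.
Hence the series converges for |z − 3| < 1/(1024/121) = 121/1024, so the radius of convergence is 121/1024.

R = 121/1024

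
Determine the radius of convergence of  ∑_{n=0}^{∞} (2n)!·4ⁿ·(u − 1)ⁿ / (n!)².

The ratio of consecutive coefficients is (2n+1)·(2n+2)/(n+1)² · 4 → 16.
Hence the series converges for |u − 1| < 1/(16) = 1/16, so the radius of convergence is 1/16.

R = 1/16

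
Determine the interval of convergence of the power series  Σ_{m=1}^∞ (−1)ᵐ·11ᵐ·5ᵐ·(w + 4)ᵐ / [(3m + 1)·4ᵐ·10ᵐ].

(-52/11, -36/11]

The ratio of consecutive coefficients is [(3m + 1)/(3(m+1) + 1)] · 11·5/(4·10) → 11/8.
Thus R = 1/(11/8) = 8/11.
At w = -36/11: the terms alternate in sign and decrease monotonically to 0 in absolute value (size ~ c/m), so the alternating series test gives convergence.
When w = -52/11, comparison with the harmonic series Σ 1/m shows the series diverges.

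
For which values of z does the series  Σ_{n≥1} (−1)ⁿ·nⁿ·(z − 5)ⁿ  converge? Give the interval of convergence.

Applying the root test, |a_n|^(1/n) = n → ∞.
Since the n-th root of |a_n| is unbounded, the series converges only at z = 5; R = 0.

{5}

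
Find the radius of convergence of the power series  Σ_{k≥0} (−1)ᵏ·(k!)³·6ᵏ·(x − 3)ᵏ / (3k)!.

R = 9/2

By the ratio test, |a_{k+1}/a_k| = (k+1)³/[(3k+1)·(3k+2)·(3k+3)] · 6 → 2/9.
Hence the series converges for |x − 3| < 1/(2/9) = 9/2, so the radius of convergence is 9/2.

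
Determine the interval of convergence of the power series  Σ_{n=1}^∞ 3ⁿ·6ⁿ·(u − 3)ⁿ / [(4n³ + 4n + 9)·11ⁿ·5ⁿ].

[-1/18, 109/18]

Ratio test: |a_{n+1}/a_n| = [(4n³ + 4n + 9)/(4(n+1)³ + 4(n+1) + 9)] · 3·6/(11·5) → 18/55 as n → ∞.
Hence the series converges for |u − 3| < 1/(18/55) = 55/18, so the radius of convergence is 55/18.
Check u = 109/18: the series is dominated by a constant times Σ 1/n³, which converges (p = 3 > 1).
At u = -1/18: the series is dominated by a constant times Σ 1/n³, which converges (p = 3 > 1).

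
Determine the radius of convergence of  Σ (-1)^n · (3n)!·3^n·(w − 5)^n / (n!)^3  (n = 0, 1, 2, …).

R = 1/81

Apply the ratio test: |a_{n+1}| / |a_n| = (3n+1)·(3n+2)·(3n+3)/(n+1)³ · 3, which tends to 81 as n → ∞.
The series converges when 81 · |w − 5| < 1, giving R = 1/81.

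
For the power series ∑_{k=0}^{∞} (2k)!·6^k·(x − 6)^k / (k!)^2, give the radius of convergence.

Ratio test: |a_{k+1}/a_k| = (2k+1)·(2k+2)/(k+1)² · 6 → 24 as k → ∞.
The series converges when 24 · |x − 6| < 1, giving R = 1/24.

R = 1/24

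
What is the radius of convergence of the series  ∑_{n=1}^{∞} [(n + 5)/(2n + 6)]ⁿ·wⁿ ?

R = 2

Applying the root test, |a_n|^(1/n) = (n + 5)/(2n + 6) → 1/2.
Hence the series converges for |w| < 1/(1/2) = 2, so the radius of convergence is 2.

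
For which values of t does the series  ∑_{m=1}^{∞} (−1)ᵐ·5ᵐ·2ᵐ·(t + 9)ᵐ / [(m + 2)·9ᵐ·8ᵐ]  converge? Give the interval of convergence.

By the ratio test, |a_{m+1}/a_m| = [(m + 2)/((m+1) + 2)] · 5·2/(9·8) → 5/36.
Thus R = 1/(5/36) = 36/5.
Endpoint t = -9/5: convergence follows from the alternating series test (terms decrease monotonically to 0).
Check t = -81/5: comparison with the harmonic series Σ 1/m shows the series diverges.

(-81/5, -9/5]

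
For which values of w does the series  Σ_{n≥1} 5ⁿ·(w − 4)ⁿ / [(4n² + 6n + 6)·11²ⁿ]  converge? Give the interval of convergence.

By the ratio test, |a_{n+1}/a_n| = [(4n² + 6n + 6)/(4(n+1)² + 6(n+1) + 6)] · 5/121 → 5/121.
Thus R = 1/(5/121) = 121/5.
Endpoint w = 141/5: the terms are on the order of 1/n², so the series converges absolutely by comparison with the p-series (p = 2 > 1).
Endpoint w = -101/5: absolute convergence follows by limit comparison with Σ 1/n².

[-101/5, 141/5]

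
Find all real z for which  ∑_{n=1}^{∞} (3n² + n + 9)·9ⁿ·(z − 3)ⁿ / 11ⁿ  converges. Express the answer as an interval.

Ratio test: |a_{n+1}/a_n| = [(3(n+1)² + (n+1) + 9)/(3n² + n + 9)] · 9/11 → 9/11 as n → ∞.
Hence the series converges for |z − 3| < 1/(9/11) = 11/9, so the radius of convergence is 11/9.
At z = 38/9: the terms do not tend to 0, so the series diverges.
At z = 16/9: the n-th term does not approach 0; divergence by the term test.

(16/9, 38/9)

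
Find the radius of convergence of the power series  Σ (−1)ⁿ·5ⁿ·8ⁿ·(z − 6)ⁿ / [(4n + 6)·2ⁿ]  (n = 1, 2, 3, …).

Apply the ratio test: |a_{n+1}| / |a_n| = [(4n + 6)/(4(n+1) + 6)] · 5·8/2, which tends to 20 as n → ∞.
Convergence for |z − 6| · 20 < 1, i.e. |z − 6| < 1/20. So R = 1/20.

R = 1/20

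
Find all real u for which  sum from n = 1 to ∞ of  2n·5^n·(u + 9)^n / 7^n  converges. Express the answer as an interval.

Apply the ratio test: |a_{n+1}| / |a_n| = [2(n+1)/2n] · 5/7, which tends to 5/7 as n → ∞.
Hence the series converges for |u + 9| < 1/(5/7) = 7/5, so the radius of convergence is 7/5.
At u = -38/5: the n-th term does not approach 0; divergence by the term test.
When u = -52/5, the n-th term does not approach 0; divergence by the term test.

(-52/5, -38/5)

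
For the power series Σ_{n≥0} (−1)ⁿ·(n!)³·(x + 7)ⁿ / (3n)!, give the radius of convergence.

Apply the ratio test: |a_{n+1}| / |a_n| = (n+1)³/[(3n+1)·(3n+2)·(3n+3)], which tends to 1/27 as n → ∞.
Convergence for |x + 7| · 1/27 < 1, i.e. |x + 7| < 27. So R = 27.

R = 27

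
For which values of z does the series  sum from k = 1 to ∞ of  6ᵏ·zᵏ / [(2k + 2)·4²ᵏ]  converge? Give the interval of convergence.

Ratio test: |a_{k+1}/a_k| = [(2k + 2)/(2(k+1) + 2)] · 6/16 → 3/8 as k → ∞.
The series converges when 3/8 · |z| < 1, giving R = 8/3.
At z = 8/3: the terms are asymptotic to a nonzero constant times 1/k, so the series diverges by limit comparison with Σ 1/k.
When z = -8/3, an alternating series whose terms decrease to 0 in absolute value, so it converges by the Leibniz criterion.

[-8/3, 8/3)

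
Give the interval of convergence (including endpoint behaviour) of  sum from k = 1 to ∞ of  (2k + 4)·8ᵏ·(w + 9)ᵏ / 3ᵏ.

By the ratio test, |a_{k+1}/a_k| = [(2(k+1) + 4)/(2k + 4)] · 8/3 → 8/3.
Convergence for |w + 9| · 8/3 < 1, i.e. |w + 9| < 3/8. So R = 3/8.
Endpoint w = -69/8: the k-th term does not approach 0; divergence by the term test.
When w = -75/8, the terms have absolute value of order k, which does not tend to 0, so the series diverges by the divergence test.

(-75/8, -69/8)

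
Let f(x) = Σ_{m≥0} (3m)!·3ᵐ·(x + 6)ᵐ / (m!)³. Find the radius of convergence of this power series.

R = 1/81

By the ratio test, |a_{m+1}/a_m| = (3m+1)·(3m+2)·(3m+3)/(m+1)³ · 3 → 81.
Hence the series converges for |x + 6| < 1/(81) = 1/81, so the radius of convergence is 1/81.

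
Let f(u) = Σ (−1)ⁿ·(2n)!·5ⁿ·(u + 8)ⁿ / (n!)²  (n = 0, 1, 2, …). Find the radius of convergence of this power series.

By the ratio test, |a_{n+1}/a_n| = (2n+1)·(2n+2)/(n+1)² · 5 → 20.
Hence the series converges for |u + 8| < 1/(20) = 1/20, so the radius of convergence is 1/20.

R = 1/20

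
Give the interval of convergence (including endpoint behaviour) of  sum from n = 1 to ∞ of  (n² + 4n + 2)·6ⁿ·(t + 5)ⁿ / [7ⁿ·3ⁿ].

(-17/2, -3/2)

The ratio of consecutive coefficients is [((n+1)² + 4(n+1) + 2)/(n² + 4n + 2)] · 6/(7·3) → 2/7.
The series converges when 2/7 · |t + 5| < 1, giving R = 7/2.
Endpoint t = -3/2: the terms do not tend to 0, so the series diverges.
Endpoint t = -17/2: the terms do not tend to 0, so the series diverges.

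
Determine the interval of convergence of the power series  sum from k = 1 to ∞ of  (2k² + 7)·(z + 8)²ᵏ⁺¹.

(-9, -7)

The ratio of consecutive coefficients is (2(k+1)² + 7)/(2k² + 7) → 1.
Writing y = (z + 8)², the series in y has radius 1, so |z + 8| < √(1) = 1 and R = 1.
Check z = -7: the k-th term does not approach 0; divergence by the term test.
Check z = -9: the terms have absolute value of order k², which does not tend to 0, so the series diverges by the divergence test.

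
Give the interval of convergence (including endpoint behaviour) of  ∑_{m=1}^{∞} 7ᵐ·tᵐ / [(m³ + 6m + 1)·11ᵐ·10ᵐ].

By the ratio test, |a_{m+1}/a_m| = [(m³ + 6m + 1)/((m+1)³ + 6(m+1) + 1)] · 7/(11·10) → 7/110.
Hence the series converges for |t| < 1/(7/110) = 110/7, so the radius of convergence is 110/7.
Endpoint t = 110/7: the terms are on the order of 1/m³, so the series converges absolutely by comparison with the p-series (p = 3 > 1).
When t = -110/7, the series is dominated by a constant times Σ 1/m³, which converges (p = 3 > 1).

[-110/7, 110/7]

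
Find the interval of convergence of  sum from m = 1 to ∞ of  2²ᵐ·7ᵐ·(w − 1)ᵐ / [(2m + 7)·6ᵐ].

The ratio of consecutive coefficients is [(2m + 7)/(2(m+1) + 7)] · 4·7/6 → 14/3.
The series converges when 14/3 · |w − 1| < 1, giving R = 3/14.
Endpoint w = 17/14: the terms behave like c/m; limit comparison with the harmonic series gives divergence.
At w = 11/14: an alternating series whose terms decrease to 0 in absolute value, so it converges by the Leibniz criterion.

[11/14, 17/14)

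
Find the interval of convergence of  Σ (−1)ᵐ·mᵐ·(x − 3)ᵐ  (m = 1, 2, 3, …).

Root test: |a_m|^(1/m) = m → ∞.
The root grows without bound, so R = 0 (convergence only at x = 3).

{3}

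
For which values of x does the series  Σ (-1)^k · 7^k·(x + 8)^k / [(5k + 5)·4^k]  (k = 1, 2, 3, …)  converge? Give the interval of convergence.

By the ratio test, |a_{k+1}/a_k| = [(5k + 5)/(5(k+1) + 5)] · 7/4 → 7/4.
The series converges when 7/4 · |x + 8| < 1, giving R = 4/7.
At x = -52/7: an alternating series whose terms decrease to 0 in absolute value, so it converges by the Leibniz criterion.
When x = -60/7, the terms behave like c/k; limit comparison with the harmonic series gives divergence.

(-60/7, -52/7]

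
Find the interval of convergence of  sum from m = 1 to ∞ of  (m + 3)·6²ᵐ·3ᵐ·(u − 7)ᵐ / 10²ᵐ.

(164/27, 214/27)

Ratio test: |a_{m+1}/a_m| = [((m+1) + 3)/(m + 3)] · 36·3/100 → 27/25 as m → ∞.
The series converges when 27/25 · |u − 7| < 1, giving R = 25/27.
Endpoint u = 214/27: the m-th term does not approach 0; divergence by the term test.
When u = 164/27, the m-th term does not approach 0; divergence by the term test.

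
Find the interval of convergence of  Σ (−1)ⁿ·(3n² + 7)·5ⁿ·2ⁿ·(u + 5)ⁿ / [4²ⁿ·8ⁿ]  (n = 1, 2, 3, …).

(-89/5, 39/5)

By the ratio test, |a_{n+1}/a_n| = [(3(n+1)² + 7)/(3n² + 7)] · 5·2/(16·8) → 5/64.
Convergence for |u + 5| · 5/64 < 1, i.e. |u + 5| < 64/5. So R = 64/5.
Check u = 39/5: the terms have absolute value of order n², which does not tend to 0, so the series diverges by the divergence test.
Check u = -89/5: the terms have absolute value of order n², which does not tend to 0, so the series diverges by the divergence test.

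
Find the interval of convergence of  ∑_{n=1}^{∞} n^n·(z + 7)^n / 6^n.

Applying the root test, |a_n|^(1/n) = n/6 → ∞.
Since the n-th root of |a_n| is unbounded, the series converges only at z = -7; R = 0.

{-7}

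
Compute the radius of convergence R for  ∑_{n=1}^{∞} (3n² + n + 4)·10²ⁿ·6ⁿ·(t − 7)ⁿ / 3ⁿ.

The ratio of consecutive coefficients is [(3(n+1)² + (n+1) + 4)/(3n² + n + 4)] · 100·6/3 → 200.
The series converges when 200 · |t − 7| < 1, giving R = 1/200.

R = 1/200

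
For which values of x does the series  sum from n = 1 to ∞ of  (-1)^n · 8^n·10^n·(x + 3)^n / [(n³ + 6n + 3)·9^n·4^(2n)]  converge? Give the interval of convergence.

By the ratio test, |a_{n+1}/a_n| = [(n³ + 6n + 3)/((n+1)³ + 6(n+1) + 3)] · 8·10/(9·16) → 5/9.
The series converges when 5/9 · |x + 3| < 1, giving R = 9/5.
Check x = -6/5: the terms are on the order of 1/n³, so the series converges absolutely by comparison with the p-series (p = 3 > 1).
At x = -24/5: absolute convergence follows by limit comparison with Σ 1/n³.

[-24/5, -6/5]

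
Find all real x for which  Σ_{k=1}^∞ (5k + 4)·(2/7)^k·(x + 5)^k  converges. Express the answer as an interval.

(-17/2, -3/2)

By the ratio test, |a_{k+1}/a_k| = [(5(k+1) + 4)/(5k + 4)] · 2/7 → 2/7.
The series converges when 2/7 · |x + 5| < 1, giving R = 7/2.
Endpoint x = -3/2: the terms have absolute value of order k, which does not tend to 0, so the series diverges by the divergence test.
At x = -17/2: the terms have absolute value of order k, which does not tend to 0, so the series diverges by the divergence test.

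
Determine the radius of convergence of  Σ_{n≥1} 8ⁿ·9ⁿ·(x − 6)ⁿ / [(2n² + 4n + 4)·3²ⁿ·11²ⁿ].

R = 121/8

By the ratio test, |a_{n+1}/a_n| = [(2n² + 4n + 4)/(2(n+1)² + 4(n+1) + 4)] · 8·9/(9·121) → 8/121.
Convergence for |x − 6| · 8/121 < 1, i.e. |x − 6| < 121/8. So R = 121/8.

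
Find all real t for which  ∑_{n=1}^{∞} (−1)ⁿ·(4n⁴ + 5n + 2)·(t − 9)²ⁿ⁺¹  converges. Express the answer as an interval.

(8, 10)

Ratio test: |a_{n+1}/a_n| = (4(n+1)⁴ + 5(n+1) + 2)/(4n⁴ + 5n + 2) → 1 as n → ∞.
Since the exponent of (t − 9) increases by 2 each term, convergence requires |t − 9|² < 1, hence R = 1.
At t = 10: the n-th term does not approach 0; divergence by the term test.
Endpoint t = 8: the n-th term does not approach 0; divergence by the term test.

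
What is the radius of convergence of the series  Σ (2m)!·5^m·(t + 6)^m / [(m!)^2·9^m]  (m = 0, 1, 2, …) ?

R = 9/20

By the ratio test, |a_{m+1}/a_m| = (2m+1)·(2m+2)/(m+1)² · 5/9 → 20/9.
Thus R = 1/(20/9) = 9/20.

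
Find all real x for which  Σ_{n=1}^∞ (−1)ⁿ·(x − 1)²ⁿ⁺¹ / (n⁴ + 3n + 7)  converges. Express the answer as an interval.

[0, 2]

Apply the ratio test: |a_{n+1}| / |a_n| = (n⁴ + 3n + 7)/((n+1)⁴ + 3(n+1) + 7), which tends to 1 as n → ∞.
Successive powers of (x − 1) differ by 2, so the series converges when |x − 1|² · 1 < 1, i.e. |x − 1| < √(1) = 1. So R = 1.
Endpoint x = 2: the terms are on the order of 1/n⁴, so the series converges absolutely by comparison with the p-series (p = 4 > 1).
Endpoint x = 0: absolute convergence follows by limit comparison with Σ 1/n⁴.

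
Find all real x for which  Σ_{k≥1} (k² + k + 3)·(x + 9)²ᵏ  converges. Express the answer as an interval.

(-10, -8)

By the ratio test, |a_{k+1}/a_k| = ((k+1)² + (k+1) + 3)/(k² + k + 3) → 1.
Successive powers of (x + 9) differ by 2, so the series converges when |x + 9|² · 1 < 1, i.e. |x + 9| < √(1) = 1. So R = 1.
Endpoint x = -8: the terms have absolute value of order k², which does not tend to 0, so the series diverges by the divergence test.
Endpoint x = -10: the terms have absolute value of order k², which does not tend to 0, so the series diverges by the divergence test.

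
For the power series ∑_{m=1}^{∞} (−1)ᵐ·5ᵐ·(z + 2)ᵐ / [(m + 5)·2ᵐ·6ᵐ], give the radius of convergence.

By the ratio test, |a_{m+1}/a_m| = [(m + 5)/((m+1) + 5)] · 5/(2·6) → 5/12.
Thus R = 1/(5/12) = 12/5.

R = 12/5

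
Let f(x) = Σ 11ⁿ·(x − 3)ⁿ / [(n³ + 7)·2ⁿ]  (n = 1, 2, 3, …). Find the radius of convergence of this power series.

The ratio of consecutive coefficients is [(n³ + 7)/((n+1)³ + 7)] · 11/2 → 11/2.
Convergence for |x − 3| · 11/2 < 1, i.e. |x − 3| < 2/11. So R = 2/11.

R = 2/11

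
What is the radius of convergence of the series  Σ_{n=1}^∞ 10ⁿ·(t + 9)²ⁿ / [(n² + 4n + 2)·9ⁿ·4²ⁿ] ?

Apply the ratio test: |a_{n+1}| / |a_n| = [(n² + 4n + 2)/((n+1)² + 4(n+1) + 2)] · 10/(9·16), which tends to 5/72 as n → ∞.
Writing y = (t + 9)², the series in y has radius 72/5, so |t + 9| < √(72/5) and R = 6√10/5.

R = 6√10/5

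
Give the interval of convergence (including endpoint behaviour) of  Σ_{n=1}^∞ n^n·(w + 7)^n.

Applying the root test, |a_n|^(1/n) = n → ∞.
The root grows without bound, so R = 0 (convergence only at w = -7).

{-7}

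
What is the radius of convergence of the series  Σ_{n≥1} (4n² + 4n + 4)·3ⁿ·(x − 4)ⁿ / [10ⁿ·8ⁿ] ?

The ratio of consecutive coefficients is [(4(n+1)² + 4(n+1) + 4)/(4n² + 4n + 4)] · 3/(10·8) → 3/80.
Thus R = 1/(3/80) = 80/3.

R = 80/3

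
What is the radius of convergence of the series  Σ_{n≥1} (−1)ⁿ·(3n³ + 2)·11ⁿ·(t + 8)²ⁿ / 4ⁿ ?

R = 2√11/11

The ratio of consecutive coefficients is [(3(n+1)³ + 2)/(3n³ + 2)] · 11/4 → 11/4.
Successive powers of (t + 8) differ by 2, so the series converges when |t + 8|² · 11/4 < 1, i.e. |t + 8| < √(4/11). So R = 2√11/11.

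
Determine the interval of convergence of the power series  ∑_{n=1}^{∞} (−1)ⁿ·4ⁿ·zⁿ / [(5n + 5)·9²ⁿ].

The ratio of consecutive coefficients is [(5n + 5)/(5(n+1) + 5)] · 4/81 → 4/81.
Hence the series converges for |z| < 1/(4/81) = 81/4, so the radius of convergence is 81/4.
Endpoint z = 81/4: convergence follows from the alternating series test (terms decrease monotonically to 0).
Check z = -81/4: the terms behave like c/n; limit comparison with the harmonic series gives divergence.

(-81/4, 81/4]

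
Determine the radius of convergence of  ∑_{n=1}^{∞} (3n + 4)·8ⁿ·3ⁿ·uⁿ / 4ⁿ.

The ratio of consecutive coefficients is [(3(n+1) + 4)/(3n + 4)] · 8·3/4 → 6.
Convergence for |u| · 6 < 1, i.e. |u| < 1/6. So R = 1/6.

R = 1/6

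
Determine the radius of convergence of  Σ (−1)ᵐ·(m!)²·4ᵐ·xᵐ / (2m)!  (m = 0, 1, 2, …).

R = 1

The ratio of consecutive coefficients is (m+1)²/[(2m+1)·(2m+2)] · 4 → 1.
So the series converges when |x| < 1 and diverges when |x| > 1; R = 1.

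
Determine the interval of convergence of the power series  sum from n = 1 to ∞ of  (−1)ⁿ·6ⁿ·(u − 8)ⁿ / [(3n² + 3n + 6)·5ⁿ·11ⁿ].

By the ratio test, |a_{n+1}/a_n| = [(3n² + 3n + 6)/(3(n+1)² + 3(n+1) + 6)] · 6/(5·11) → 6/55.
Hence the series converges for |u − 8| < 1/(6/55) = 55/6, so the radius of convergence is 55/6.
When u = 103/6, the terms are on the order of 1/n², so the series converges absolutely by comparison with the p-series (p = 2 > 1).
Check u = -7/6: the terms are on the order of 1/n², so the series converges absolutely by comparison with the p-series (p = 2 > 1).

[-7/6, 103/6]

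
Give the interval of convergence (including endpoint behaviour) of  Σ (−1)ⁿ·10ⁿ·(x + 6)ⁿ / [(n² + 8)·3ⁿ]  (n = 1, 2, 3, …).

[-63/10, -57/10]

By the ratio test, |a_{n+1}/a_n| = [(n² + 8)/((n+1)² + 8)] · 10/3 → 10/3.
Hence the series converges for |x + 6| < 1/(10/3) = 3/10, so the radius of convergence is 3/10.
When x = -57/10, the series is dominated by a constant times Σ 1/n², which converges (p = 2 > 1).
Endpoint x = -63/10: absolute convergence follows by limit comparison with Σ 1/n².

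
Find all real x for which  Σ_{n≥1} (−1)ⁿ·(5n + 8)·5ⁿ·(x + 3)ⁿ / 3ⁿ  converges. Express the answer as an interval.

(-18/5, -12/5)

The ratio of consecutive coefficients is [(5(n+1) + 8)/(5n + 8)] · 5/3 → 5/3.
Convergence for |x + 3| · 5/3 < 1, i.e. |x + 3| < 3/5. So R = 3/5.
Check x = -12/5: the terms have absolute value of order n, which does not tend to 0, so the series diverges by the divergence test.
Endpoint x = -18/5: the n-th term does not approach 0; divergence by the term test.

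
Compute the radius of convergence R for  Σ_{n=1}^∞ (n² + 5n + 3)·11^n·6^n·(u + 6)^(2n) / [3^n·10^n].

The ratio of consecutive coefficients is [((n+1)² + 5(n+1) + 3)/(n² + 5n + 3)] · 11·6/(3·10) → 11/5.
Writing y = (u + 6)², the series in y has radius 5/11, so |u + 6| < √(5/11) and R = √55/11.

R = √55/11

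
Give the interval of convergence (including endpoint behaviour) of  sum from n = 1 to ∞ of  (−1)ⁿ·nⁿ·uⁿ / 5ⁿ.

Applying the root test, |a_n|^(1/n) = n/5 → ∞.
The root grows without bound, so R = 0 (convergence only at u = 0).

{0}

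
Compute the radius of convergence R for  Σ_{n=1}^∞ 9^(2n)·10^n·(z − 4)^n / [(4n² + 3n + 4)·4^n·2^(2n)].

R = 8/405

Apply the ratio test: |a_{n+1}| / |a_n| = [(4n² + 3n + 4)/(4(n+1)² + 3(n+1) + 4)] · 81·10/(4·4), which tends to 405/8 as n → ∞.
Convergence for |z − 4| · 405/8 < 1, i.e. |z − 4| < 8/405. So R = 8/405.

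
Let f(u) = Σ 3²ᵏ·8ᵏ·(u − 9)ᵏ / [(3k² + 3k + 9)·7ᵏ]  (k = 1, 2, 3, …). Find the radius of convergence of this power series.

R = 7/72

Ratio test: |a_{k+1}/a_k| = [(3k² + 3k + 9)/(3(k+1)² + 3(k+1) + 9)] · 9·8/7 → 72/7 as k → ∞.
The series converges when 72/7 · |u − 9| < 1, giving R = 7/72.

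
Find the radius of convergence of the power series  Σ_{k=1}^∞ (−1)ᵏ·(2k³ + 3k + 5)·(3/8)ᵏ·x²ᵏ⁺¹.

R = 2√6/3

The ratio of consecutive coefficients is [(2(k+1)³ + 3(k+1) + 5)/(2k³ + 3k + 5)] · 3/8 → 3/8.
Writing y = x², the series in y has radius 8/3, so |x| < √(8/3) and R = 2√6/3.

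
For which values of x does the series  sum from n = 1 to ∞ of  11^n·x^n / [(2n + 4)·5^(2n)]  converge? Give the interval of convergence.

[-25/11, 25/11)

Apply the ratio test: |a_{n+1}| / |a_n| = [(2n + 4)/(2(n+1) + 4)] · 11/25, which tends to 11/25 as n → ∞.
The series converges when 11/25 · |x| < 1, giving R = 25/11.
Endpoint x = 25/11: comparison with the harmonic series Σ 1/n shows the series diverges.
Endpoint x = -25/11: convergence follows from the alternating series test (terms decrease monotonically to 0).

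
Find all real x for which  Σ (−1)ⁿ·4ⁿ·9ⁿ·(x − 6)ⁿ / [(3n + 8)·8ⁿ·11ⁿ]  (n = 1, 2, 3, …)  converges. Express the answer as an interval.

(32/9, 76/9]

Apply the ratio test: |a_{n+1}| / |a_n| = [(3n + 8)/(3(n+1) + 8)] · 4·9/(8·11), which tends to 9/22 as n → ∞.
Hence the series converges for |x − 6| < 1/(9/22) = 22/9, so the radius of convergence is 22/9.
Endpoint x = 76/9: an alternating series whose terms decrease to 0 in absolute value, so it converges by the Leibniz criterion.
At x = 32/9: comparison with the harmonic series Σ 1/n shows the series diverges.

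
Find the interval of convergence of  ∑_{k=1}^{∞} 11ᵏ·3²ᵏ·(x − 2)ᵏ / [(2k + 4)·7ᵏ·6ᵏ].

[52/33, 80/33)

By the ratio test, |a_{k+1}/a_k| = [(2k + 4)/(2(k+1) + 4)] · 11·9/(7·6) → 33/14.
Thus R = 1/(33/14) = 14/33.
Endpoint x = 80/33: comparison with the harmonic series Σ 1/k shows the series diverges.
Check x = 52/33: an alternating series whose terms decrease to 0 in absolute value, so it converges by the Leibniz criterion.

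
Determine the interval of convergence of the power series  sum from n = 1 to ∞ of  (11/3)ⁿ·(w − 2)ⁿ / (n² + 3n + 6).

Apply the ratio test: |a_{n+1}| / |a_n| = [(n² + 3n + 6)/((n+1)² + 3(n+1) + 6)] · 11/3, which tends to 11/3 as n → ∞.
Thus R = 1/(11/3) = 3/11.
Endpoint w = 25/11: absolute convergence follows by limit comparison with Σ 1/n².
At w = 19/11: absolute convergence follows by limit comparison with Σ 1/n².

[19/11, 25/11]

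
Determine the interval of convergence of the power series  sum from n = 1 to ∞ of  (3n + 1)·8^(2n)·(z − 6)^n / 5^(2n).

(359/64, 409/64)

By the ratio test, |a_{n+1}/a_n| = [(3(n+1) + 1)/(3n + 1)] · 64/25 → 64/25.
Convergence for |z − 6| · 64/25 < 1, i.e. |z − 6| < 25/64. So R = 25/64.
At z = 409/64: the terms do not tend to 0, so the series diverges.
At z = 359/64: the terms have absolute value of order n, which does not tend to 0, so the series diverges by the divergence test.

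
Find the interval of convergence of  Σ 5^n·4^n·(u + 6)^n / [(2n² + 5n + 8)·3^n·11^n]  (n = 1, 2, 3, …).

Ratio test: |a_{n+1}/a_n| = [(2n² + 5n + 8)/(2(n+1)² + 5(n+1) + 8)] · 5·4/(3·11) → 20/33 as n → ∞.
Convergence for |u + 6| · 20/33 < 1, i.e. |u + 6| < 33/20. So R = 33/20.
At u = -87/20: the terms are on the order of 1/n², so the series converges absolutely by comparison with the p-series (p = 2 > 1).
At u = -153/20: absolute convergence follows by limit comparison with Σ 1/n².

[-153/20, -87/20]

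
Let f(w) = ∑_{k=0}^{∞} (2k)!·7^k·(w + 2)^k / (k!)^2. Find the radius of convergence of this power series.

R = 1/28

The ratio of consecutive coefficients is (2k+1)·(2k+2)/(k+1)² · 7 → 28.
Convergence for |w + 2| · 28 < 1, i.e. |w + 2| < 1/28. So R = 1/28.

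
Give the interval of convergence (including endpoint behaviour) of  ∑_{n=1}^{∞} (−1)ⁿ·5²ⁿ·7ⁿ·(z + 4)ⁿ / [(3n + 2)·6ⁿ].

Ratio test: |a_{n+1}/a_n| = [(3n + 2)/(3(n+1) + 2)] · 25·7/6 → 175/6 as n → ∞.
Thus R = 1/(175/6) = 6/175.
When z = -694/175, convergence follows from the alternating series test (terms decrease monotonically to 0).
When z = -706/175, the terms behave like c/n; limit comparison with the harmonic series gives divergence.

(-706/175, -694/175]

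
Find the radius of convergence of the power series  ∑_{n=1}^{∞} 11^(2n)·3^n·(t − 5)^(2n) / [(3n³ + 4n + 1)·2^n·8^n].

Apply the ratio test: |a_{n+1}| / |a_n| = [(3n³ + 4n + 1)/(3(n+1)³ + 4(n+1) + 1)] · 121·3/(2·8), which tends to 363/16 as n → ∞.
Writing y = (t − 5)², the series in y has radius 16/363, so |t − 5| < √(16/363) and R = 4√3/33.

R = 4√3/33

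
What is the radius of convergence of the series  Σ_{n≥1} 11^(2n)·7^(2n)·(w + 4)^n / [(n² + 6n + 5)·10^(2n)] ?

Apply the ratio test: |a_{n+1}| / |a_n| = [(n² + 6n + 5)/((n+1)² + 6(n+1) + 5)] · 121·49/100, which tends to 5929/100 as n → ∞.
Convergence for |w + 4| · 5929/100 < 1, i.e. |w + 4| < 100/5929. So R = 100/5929.

R = 100/5929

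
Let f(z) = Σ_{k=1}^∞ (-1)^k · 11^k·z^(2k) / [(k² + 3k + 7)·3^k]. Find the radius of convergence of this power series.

By the ratio test, |a_{k+1}/a_k| = [(k² + 3k + 7)/((k+1)² + 3(k+1) + 7)] · 11/3 → 11/3.
Writing y = z², the series in y has radius 3/11, so |z| < √(3/11) and R = √33/11.

R = √33/11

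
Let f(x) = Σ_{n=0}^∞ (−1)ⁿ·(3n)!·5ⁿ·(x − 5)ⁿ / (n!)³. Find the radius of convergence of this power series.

R = 1/135

Ratio test: |a_{n+1}/a_n| = (3n+1)·(3n+2)·(3n+3)/(n+1)³ · 5 → 135 as n → ∞.
Hence the series converges for |x − 5| < 1/(135) = 1/135, so the radius of convergence is 1/135.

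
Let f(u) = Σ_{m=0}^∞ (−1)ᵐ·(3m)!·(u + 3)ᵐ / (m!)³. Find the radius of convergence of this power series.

R = 1/27

The ratio of consecutive coefficients is (3m+1)·(3m+2)·(3m+3)/(m+1)³ → 27.
Hence the series converges for |u + 3| < 1/(27) = 1/27, so the radius of convergence is 1/27.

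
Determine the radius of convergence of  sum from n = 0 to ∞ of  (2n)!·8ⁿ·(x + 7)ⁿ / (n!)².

The ratio of consecutive coefficients is (2n+1)·(2n+2)/(n+1)² · 8 → 32.
Thus R = 1/(32) = 1/32.

R = 1/32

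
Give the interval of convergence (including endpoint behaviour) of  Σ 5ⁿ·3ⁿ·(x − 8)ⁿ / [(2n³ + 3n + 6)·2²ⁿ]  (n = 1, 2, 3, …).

[116/15, 124/15]

By the ratio test, |a_{n+1}/a_n| = [(2n³ + 3n + 6)/(2(n+1)³ + 3(n+1) + 6)] · 5·3/4 → 15/4.
Convergence for |x − 8| · 15/4 < 1, i.e. |x − 8| < 4/15. So R = 4/15.
When x = 124/15, absolute convergence follows by limit comparison with Σ 1/n³.
At x = 116/15: absolute convergence follows by limit comparison with Σ 1/n³.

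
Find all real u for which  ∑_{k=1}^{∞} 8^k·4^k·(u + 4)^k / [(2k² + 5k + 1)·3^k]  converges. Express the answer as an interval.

[-131/32, -125/32]

Apply the ratio test: |a_{k+1}| / |a_k| = [(2k² + 5k + 1)/(2(k+1)² + 5(k+1) + 1)] · 8·4/3, which tends to 32/3 as k → ∞.
Convergence for |u + 4| · 32/3 < 1, i.e. |u + 4| < 3/32. So R = 3/32.
Endpoint u = -125/32: absolute convergence follows by limit comparison with Σ 1/k².
Check u = -131/32: the series is dominated by a constant times Σ 1/k², which converges (p = 2 > 1).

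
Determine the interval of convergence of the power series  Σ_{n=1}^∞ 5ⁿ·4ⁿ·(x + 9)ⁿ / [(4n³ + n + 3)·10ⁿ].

[-19/2, -17/2]

Ratio test: |a_{n+1}/a_n| = [(4n³ + n + 3)/(4(n+1)³ + (n+1) + 3)] · 5·4/10 → 2 as n → ∞.
The series converges when 2 · |x + 9| < 1, giving R = 1/2.
When x = -17/2, the terms are on the order of 1/n³, so the series converges absolutely by comparison with the p-series (p = 3 > 1).
Check x = -19/2: the series is dominated by a constant times Σ 1/n³, which converges (p = 3 > 1).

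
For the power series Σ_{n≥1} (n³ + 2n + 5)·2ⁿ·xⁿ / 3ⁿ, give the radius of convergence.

By the ratio test, |a_{n+1}/a_n| = [((n+1)³ + 2(n+1) + 5)/(n³ + 2n + 5)] · 2/3 → 2/3.
Hence the series converges for |x| < 1/(2/3) = 3/2, so the radius of convergence is 3/2.

R = 3/2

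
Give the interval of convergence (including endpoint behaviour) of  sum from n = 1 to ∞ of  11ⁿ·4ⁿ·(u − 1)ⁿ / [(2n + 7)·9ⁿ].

[35/44, 53/44)

Apply the ratio test: |a_{n+1}| / |a_n| = [(2n + 7)/(2(n+1) + 7)] · 11·4/9, which tends to 44/9 as n → ∞.
Hence the series converges for |u − 1| < 1/(44/9) = 9/44, so the radius of convergence is 9/44.
Check u = 53/44: comparison with the harmonic series Σ 1/n shows the series diverges.
When u = 35/44, convergence follows from the alternating series test (terms decrease monotonically to 0).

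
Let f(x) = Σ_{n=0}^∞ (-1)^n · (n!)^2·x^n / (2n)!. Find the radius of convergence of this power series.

R = 4

By the ratio test, |a_{n+1}/a_n| = (n+1)²/[(2n+1)·(2n+2)] → 1/4.
Hence the series converges for |x| < 1/(1/4) = 4, so the radius of convergence is 4.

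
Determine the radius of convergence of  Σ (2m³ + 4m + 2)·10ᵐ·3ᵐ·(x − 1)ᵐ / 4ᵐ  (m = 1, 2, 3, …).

The ratio of consecutive coefficients is [(2(m+1)³ + 4(m+1) + 2)/(2m³ + 4m + 2)] · 10·3/4 → 15/2.
Thus R = 1/(15/2) = 2/15.

R = 2/15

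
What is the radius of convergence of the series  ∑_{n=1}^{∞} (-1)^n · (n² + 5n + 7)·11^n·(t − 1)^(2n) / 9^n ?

By the ratio test, |a_{n+1}/a_n| = [((n+1)² + 5(n+1) + 7)/(n² + 5n + 7)] · 11/9 → 11/9.
Writing y = (t − 1)², the series in y has radius 9/11, so |t − 1| < √(9/11) and R = 3√11/11.

R = 3√11/11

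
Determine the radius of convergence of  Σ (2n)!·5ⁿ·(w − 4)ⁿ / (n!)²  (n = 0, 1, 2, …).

The ratio of consecutive coefficients is (2n+1)·(2n+2)/(n+1)² · 5 → 20.
Thus R = 1/(20) = 1/20.

R = 1/20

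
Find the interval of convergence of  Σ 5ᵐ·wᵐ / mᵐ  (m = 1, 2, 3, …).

(−∞, ∞)

Root test: |a_m|^(1/m) = 5/m → 0.
The limit is 0 for every w, so R = ∞.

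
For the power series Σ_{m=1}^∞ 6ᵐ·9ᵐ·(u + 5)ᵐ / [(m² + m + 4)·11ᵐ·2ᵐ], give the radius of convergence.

R = 11/27

The ratio of consecutive coefficients is [(m² + m + 4)/((m+1)² + (m+1) + 4)] · 6·9/(11·2) → 27/11.
Convergence for |u + 5| · 27/11 < 1, i.e. |u + 5| < 11/27. So R = 11/27.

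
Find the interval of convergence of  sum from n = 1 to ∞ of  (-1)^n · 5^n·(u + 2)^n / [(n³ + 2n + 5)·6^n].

The ratio of consecutive coefficients is [(n³ + 2n + 5)/((n+1)³ + 2(n+1) + 5)] · 5/6 → 5/6.
The series converges when 5/6 · |u + 2| < 1, giving R = 6/5.
When u = -4/5, the series is dominated by a constant times Σ 1/n³, which converges (p = 3 > 1).
At u = -16/5: the terms are on the order of 1/n³, so the series converges absolutely by comparison with the p-series (p = 3 > 1).

[-16/5, -4/5]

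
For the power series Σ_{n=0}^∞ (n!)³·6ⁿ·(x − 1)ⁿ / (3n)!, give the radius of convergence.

By the ratio test, |a_{n+1}/a_n| = (n+1)³/[(3n+1)·(3n+2)·(3n+3)] · 6 → 2/9.
Convergence for |x − 1| · 2/9 < 1, i.e. |x − 1| < 9/2. So R = 9/2.

R = 9/2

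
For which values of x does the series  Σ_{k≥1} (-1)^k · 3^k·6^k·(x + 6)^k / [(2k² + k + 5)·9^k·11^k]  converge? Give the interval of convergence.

Apply the ratio test: |a_{k+1}| / |a_k| = [(2k² + k + 5)/(2(k+1)² + (k+1) + 5)] · 3·6/(9·11), which tends to 2/11 as k → ∞.
Thus R = 1/(2/11) = 11/2.
Endpoint x = -1/2: the terms are on the order of 1/k², so the series converges absolutely by comparison with the p-series (p = 2 > 1).
At x = -23/2: absolute convergence follows by limit comparison with Σ 1/k².

[-23/2, -1/2]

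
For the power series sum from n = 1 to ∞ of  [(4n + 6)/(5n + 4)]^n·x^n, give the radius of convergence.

By the Cauchy root test, |a_n|^(1/n) = (4n + 6)/(5n + 4) → 4/5.
Convergence for |x| · 4/5 < 1, i.e. |x| < 5/4. So R = 5/4.

R = 5/4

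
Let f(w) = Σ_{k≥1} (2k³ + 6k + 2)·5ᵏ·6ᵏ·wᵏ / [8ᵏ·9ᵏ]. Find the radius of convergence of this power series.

R = 12/5

The ratio of consecutive coefficients is [(2(k+1)³ + 6(k+1) + 2)/(2k³ + 6k + 2)] · 5·6/(8·9) → 5/12.
Hence the series converges for |w| < 1/(5/12) = 12/5, so the radius of convergence is 12/5.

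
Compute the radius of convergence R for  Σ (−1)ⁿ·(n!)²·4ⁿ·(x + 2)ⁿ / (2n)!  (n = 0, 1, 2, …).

R = 1

By the ratio test, |a_{n+1}/a_n| = (n+1)²/[(2n+1)·(2n+2)] · 4 → 1.
Hence R = 1.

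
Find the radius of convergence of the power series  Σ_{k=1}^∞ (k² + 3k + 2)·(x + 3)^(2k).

The ratio of consecutive coefficients is ((k+1)² + 3(k+1) + 2)/(k² + 3k + 2) → 1.
Writing y = (x + 3)², the series in y has radius 1, so |x + 3| < √(1) = 1 and R = 1.

R = 1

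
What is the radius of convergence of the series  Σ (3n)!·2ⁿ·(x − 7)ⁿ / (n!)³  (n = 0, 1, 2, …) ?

Apply the ratio test: |a_{n+1}| / |a_n| = (3n+1)·(3n+2)·(3n+3)/(n+1)³ · 2, which tends to 54 as n → ∞.
Thus R = 1/(54) = 1/54.

R = 1/54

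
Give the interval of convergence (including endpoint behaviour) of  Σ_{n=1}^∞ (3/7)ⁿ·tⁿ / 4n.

The ratio of consecutive coefficients is [4n/4(n+1)] · 3/7 → 3/7.
Convergence for |t| · 3/7 < 1, i.e. |t| < 7/3. So R = 7/3.
Check t = 7/3: comparison with the harmonic series Σ 1/n shows the series diverges.
When t = -7/3, an alternating series whose terms decrease to 0 in absolute value, so it converges by the Leibniz criterion.

[-7/3, 7/3)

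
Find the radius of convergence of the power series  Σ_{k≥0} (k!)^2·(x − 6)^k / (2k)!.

R = 4

By the ratio test, |a_{k+1}/a_k| = (k+1)²/[(2k+1)·(2k+2)] → 1/4.
Convergence for |x − 6| · 1/4 < 1, i.e. |x − 6| < 4. So R = 4.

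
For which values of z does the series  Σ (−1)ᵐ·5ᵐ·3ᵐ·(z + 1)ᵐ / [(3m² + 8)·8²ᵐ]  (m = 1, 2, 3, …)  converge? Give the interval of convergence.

Apply the ratio test: |a_{m+1}| / |a_m| = [(3m² + 8)/(3(m+1)² + 8)] · 5·3/64, which tends to 15/64 as m → ∞.
Thus R = 1/(15/64) = 64/15.
Endpoint z = 49/15: absolute convergence follows by limit comparison with Σ 1/m².
Check z = -79/15: the terms are on the order of 1/m², so the series converges absolutely by comparison with the p-series (p = 2 > 1).

[-79/15, 49/15]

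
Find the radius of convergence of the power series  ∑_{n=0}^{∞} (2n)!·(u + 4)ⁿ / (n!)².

R = 1/4

Ratio test: |a_{n+1}/a_n| = (2n+1)·(2n+2)/(n+1)² → 4 as n → ∞.
Convergence for |u + 4| · 4 < 1, i.e. |u + 4| < 1/4. So R = 1/4.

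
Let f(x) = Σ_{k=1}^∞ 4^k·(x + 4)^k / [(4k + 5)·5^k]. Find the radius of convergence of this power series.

R = 5/4

Apply the ratio test: |a_{k+1}| / |a_k| = [(4k + 5)/(4(k+1) + 5)] · 4/5, which tends to 4/5 as k → ∞.
Hence the series converges for |x + 4| < 1/(4/5) = 5/4, so the radius of convergence is 5/4.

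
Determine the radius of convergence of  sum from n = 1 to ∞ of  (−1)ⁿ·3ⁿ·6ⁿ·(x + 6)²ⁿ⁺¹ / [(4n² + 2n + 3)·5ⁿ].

By the ratio test, |a_{n+1}/a_n| = [(4n² + 2n + 3)/(4(n+1)² + 2(n+1) + 3)] · 3·6/5 → 18/5.
Successive powers of (x + 6) differ by 2, so the series converges when |x + 6|² · 18/5 < 1, i.e. |x + 6| < √(5/18). So R = √10/6.

R = √10/6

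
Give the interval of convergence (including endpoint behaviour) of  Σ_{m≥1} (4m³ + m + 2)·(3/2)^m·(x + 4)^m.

(-14/3, -10/3)

By the ratio test, |a_{m+1}/a_m| = [(4(m+1)³ + (m+1) + 2)/(4m³ + m + 2)] · 3/2 → 3/2.
Hence the series converges for |x + 4| < 1/(3/2) = 2/3, so the radius of convergence is 2/3.
Check x = -10/3: the terms have absolute value of order m³, which does not tend to 0, so the series diverges by the divergence test.
At x = -14/3: the m-th term does not approach 0; divergence by the term test.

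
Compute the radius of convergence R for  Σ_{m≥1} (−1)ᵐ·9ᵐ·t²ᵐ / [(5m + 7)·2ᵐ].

R = √2/3

The ratio of consecutive coefficients is [(5m + 7)/(5(m+1) + 7)] · 9/2 → 9/2.
Successive powers of t differ by 2, so the series converges when |t|² · 9/2 < 1, i.e. |t| < √(2/9). So R = √2/3.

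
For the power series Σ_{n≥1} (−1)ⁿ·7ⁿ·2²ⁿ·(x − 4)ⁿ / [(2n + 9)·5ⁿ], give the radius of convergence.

R = 5/28

Ratio test: |a_{n+1}/a_n| = [(2n + 9)/(2(n+1) + 9)] · 7·4/5 → 28/5 as n → ∞.
Hence the series converges for |x − 4| < 1/(28/5) = 5/28, so the radius of convergence is 5/28.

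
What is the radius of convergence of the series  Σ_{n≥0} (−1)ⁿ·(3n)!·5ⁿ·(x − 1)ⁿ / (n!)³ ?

R = 1/135

Ratio test: |a_{n+1}/a_n| = (3n+1)·(3n+2)·(3n+3)/(n+1)³ · 5 → 135 as n → ∞.
Hence the series converges for |x − 1| < 1/(135) = 1/135, so the radius of convergence is 1/135.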